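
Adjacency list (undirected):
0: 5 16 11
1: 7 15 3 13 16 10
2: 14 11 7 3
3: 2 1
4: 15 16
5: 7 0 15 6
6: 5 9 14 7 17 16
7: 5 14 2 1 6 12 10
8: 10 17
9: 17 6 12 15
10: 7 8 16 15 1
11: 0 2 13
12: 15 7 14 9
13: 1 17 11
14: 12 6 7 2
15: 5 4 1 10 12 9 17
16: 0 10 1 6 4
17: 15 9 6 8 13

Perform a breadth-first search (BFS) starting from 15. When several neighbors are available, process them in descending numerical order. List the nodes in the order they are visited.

15 17 12 10 9 5 4 1 13 8 6 14 7 16 0 3 11 2

Visit 15; enqueue 17, 12, 10, 9, 5, 4, 1 → queue [17, 12, 10, 9, 5, 4, 1]
Visit 17; enqueue 13, 8, 6 → queue [12, 10, 9, 5, 4, 1, 13, 8, 6]
Visit 12; enqueue 14, 7 → queue [10, 9, 5, 4, 1, 13, 8, 6, 14, 7]
Visit 10; enqueue 16 → queue [9, 5, 4, 1, 13, 8, 6, 14, 7, 16]
Visit 9 → queue [5, 4, 1, 13, 8, 6, 14, 7, 16]
Visit 5; enqueue 0 → queue [4, 1, 13, 8, 6, 14, 7, 16, 0]
Visit 4 → queue [1, 13, 8, 6, 14, 7, 16, 0]
Visit 1; enqueue 3 → queue [13, 8, 6, 14, 7, 16, 0, 3]
Visit 13; enqueue 11 → queue [8, 6, 14, 7, 16, 0, 3, 11]
Visit 8 → queue [6, 14, 7, 16, 0, 3, 11]
Visit 6 → queue [14, 7, 16, 0, 3, 11]
Visit 14; enqueue 2 → queue [7, 16, 0, 3, 11, 2]
Visit 7 → queue [16, 0, 3, 11, 2]
Visit 16 → queue [0, 3, 11, 2]
Visit 0 → queue [3, 11, 2]
Visit 3 → queue [11, 2]
Visit 11 → queue [2]
Visit 2 → queue []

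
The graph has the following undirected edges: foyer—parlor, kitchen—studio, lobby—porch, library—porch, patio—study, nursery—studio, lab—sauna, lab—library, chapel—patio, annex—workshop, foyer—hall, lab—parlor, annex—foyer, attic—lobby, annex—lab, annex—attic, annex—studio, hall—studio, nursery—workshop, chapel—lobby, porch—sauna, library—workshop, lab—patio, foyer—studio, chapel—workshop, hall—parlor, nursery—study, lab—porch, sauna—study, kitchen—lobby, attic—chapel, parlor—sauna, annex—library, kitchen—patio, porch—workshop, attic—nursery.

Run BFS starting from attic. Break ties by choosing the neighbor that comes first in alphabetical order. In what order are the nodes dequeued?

Visit attic; enqueue annex, chapel, lobby, nursery → queue [annex, chapel, lobby, nursery]
Visit annex; enqueue foyer, lab, library, studio, workshop → queue [chapel, lobby, nursery, foyer, lab, library, studio, workshop]
Visit chapel; enqueue patio → queue [lobby, nursery, foyer, lab, library, studio, workshop, patio]
Visit lobby; enqueue kitchen, porch → queue [nursery, foyer, lab, library, studio, workshop, patio, kitchen, porch]
Visit nursery; enqueue study → queue [foyer, lab, library, studio, workshop, patio, kitchen, porch, study]
Visit foyer; enqueue hall, parlor → queue [lab, library, studio, workshop, patio, kitchen, porch, study, hall, parlor]
Visit lab; enqueue sauna → queue [library, studio, workshop, patio, kitchen, porch, study, hall, parlor, sauna]
Visit library → queue [studio, workshop, patio, kitchen, porch, study, hall, parlor, sauna]
Visit studio → queue [workshop, patio, kitchen, porch, study, hall, parlor, sauna]
Visit workshop → queue [patio, kitchen, porch, study, hall, parlor, sauna]
Visit patio → queue [kitchen, porch, study, hall, parlor, sauna]
Visit kitchen → queue [porch, study, hall, parlor, sauna]
Visit porch → queue [study, hall, parlor, sauna]
Visit study → queue [hall, parlor, sauna]
Visit hall → queue [parlor, sauna]
Visit parlor → queue [sauna]
Visit sauna → queue []

attic, annex, chapel, lobby, nursery, foyer, lab, library, studio, workshop, patio, kitchen, porch, study, hall, parlor, sauna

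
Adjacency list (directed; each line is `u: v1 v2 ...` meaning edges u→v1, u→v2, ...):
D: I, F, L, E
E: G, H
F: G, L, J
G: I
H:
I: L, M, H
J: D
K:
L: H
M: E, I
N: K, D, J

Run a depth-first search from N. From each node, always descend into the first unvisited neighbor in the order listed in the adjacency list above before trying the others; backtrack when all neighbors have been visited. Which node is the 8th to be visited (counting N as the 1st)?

E

Visit N
N → K
N → D
D → I
I → L
L → H
I → M
M → E
E → G
D → F
F → J

Visit order: N, K, D, I, L, H, M, E, G, F, J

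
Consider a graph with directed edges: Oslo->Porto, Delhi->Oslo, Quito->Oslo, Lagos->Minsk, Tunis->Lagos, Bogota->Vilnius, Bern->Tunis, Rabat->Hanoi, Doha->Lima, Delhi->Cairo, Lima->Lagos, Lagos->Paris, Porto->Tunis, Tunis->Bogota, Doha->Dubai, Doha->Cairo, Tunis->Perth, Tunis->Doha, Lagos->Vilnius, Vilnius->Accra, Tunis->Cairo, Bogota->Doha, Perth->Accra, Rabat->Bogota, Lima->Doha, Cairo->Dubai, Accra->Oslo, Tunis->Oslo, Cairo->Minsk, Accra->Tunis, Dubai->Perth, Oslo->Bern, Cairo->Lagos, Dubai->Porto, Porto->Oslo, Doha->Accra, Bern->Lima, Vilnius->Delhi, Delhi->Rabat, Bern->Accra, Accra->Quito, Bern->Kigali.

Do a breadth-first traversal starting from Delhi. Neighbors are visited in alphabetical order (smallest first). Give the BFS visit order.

Visit Delhi; enqueue Cairo, Oslo, Rabat → queue [Cairo, Oslo, Rabat]
Visit Cairo; enqueue Dubai, Lagos, Minsk → queue [Oslo, Rabat, Dubai, Lagos, Minsk]
Visit Oslo; enqueue Bern, Porto → queue [Rabat, Dubai, Lagos, Minsk, Bern, Porto]
Visit Rabat; enqueue Bogota, Hanoi → queue [Dubai, Lagos, Minsk, Bern, Porto, Bogota, Hanoi]
Visit Dubai; enqueue Perth → queue [Lagos, Minsk, Bern, Porto, Bogota, Hanoi, Perth]
Visit Lagos; enqueue Paris, Vilnius → queue [Minsk, Bern, Porto, Bogota, Hanoi, Perth, Paris, Vilnius]
Visit Minsk → queue [Bern, Porto, Bogota, Hanoi, Perth, Paris, Vilnius]
Visit Bern; enqueue Accra, Kigali, Lima, Tunis → queue [Porto, Bogota, Hanoi, Perth, Paris, Vilnius, Accra, Kigali, Lima, Tunis]
Visit Porto → queue [Bogota, Hanoi, Perth, Paris, Vilnius, Accra, Kigali, Lima, Tunis]
Visit Bogota; enqueue Doha → queue [Hanoi, Perth, Paris, Vilnius, Accra, Kigali, Lima, Tunis, Doha]
Visit Hanoi → queue [Perth, Paris, Vilnius, Accra, Kigali, Lima, Tunis, Doha]
Visit Perth → queue [Paris, Vilnius, Accra, Kigali, Lima, Tunis, Doha]
Visit Paris → queue [Vilnius, Accra, Kigali, Lima, Tunis, Doha]
Visit Vilnius → queue [Accra, Kigali, Lima, Tunis, Doha]
Visit Accra; enqueue Quito → queue [Kigali, Lima, Tunis, Doha, Quito]
Visit Kigali → queue [Lima, Tunis, Doha, Quito]
Visit Lima → queue [Tunis, Doha, Quito]
Visit Tunis → queue [Doha, Quito]
Visit Doha → queue [Quito]
Visit Quito → queue []

Delhi -> Cairo -> Oslo -> Rabat -> Dubai -> Lagos -> Minsk -> Bern -> Porto -> Bogota -> Hanoi -> Perth -> Paris -> Vilnius -> Accra -> Kigali -> Lima -> Tunis -> Doha -> Quito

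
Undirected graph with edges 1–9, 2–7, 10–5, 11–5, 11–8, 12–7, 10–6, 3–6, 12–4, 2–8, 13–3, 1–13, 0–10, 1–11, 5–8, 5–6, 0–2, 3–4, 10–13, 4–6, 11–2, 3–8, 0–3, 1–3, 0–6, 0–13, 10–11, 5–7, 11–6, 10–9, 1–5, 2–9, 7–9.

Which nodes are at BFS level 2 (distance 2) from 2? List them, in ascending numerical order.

Level 0: 2
Level 1: 0, 7, 8, 9, 11
Level 2: 1, 3, 5, 6, 10, 12, 13
Level 3: 4

1, 3, 5, 6, 10, 12, 13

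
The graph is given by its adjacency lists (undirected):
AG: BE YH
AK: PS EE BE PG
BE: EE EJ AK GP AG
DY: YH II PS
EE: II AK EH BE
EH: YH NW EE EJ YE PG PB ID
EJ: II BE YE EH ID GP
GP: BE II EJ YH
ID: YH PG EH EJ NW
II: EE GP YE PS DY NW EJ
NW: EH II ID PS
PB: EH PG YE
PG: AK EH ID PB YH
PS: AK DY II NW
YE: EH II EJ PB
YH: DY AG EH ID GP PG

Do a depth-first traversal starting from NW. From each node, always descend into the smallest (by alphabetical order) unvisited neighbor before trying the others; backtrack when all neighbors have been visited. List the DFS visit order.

NW → EH → EE → AK → BE → AG → YH → DY → II → EJ → GP → ID → PG → PB → YE → PS

Visit NW
NW → EH
EH → EE
EE → AK
AK → BE
BE → AG
AG → YH
YH → DY
DY → II
II → EJ
EJ → GP
EJ → ID
ID → PG
PG → PB
PB → YE
II → PS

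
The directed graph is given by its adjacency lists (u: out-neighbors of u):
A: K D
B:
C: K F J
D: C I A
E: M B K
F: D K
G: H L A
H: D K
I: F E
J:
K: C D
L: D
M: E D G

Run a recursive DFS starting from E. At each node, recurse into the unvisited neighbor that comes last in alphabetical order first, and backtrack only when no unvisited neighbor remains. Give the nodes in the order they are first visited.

Visit E
E → M
M → G
G → L
L → D
D → I
I → F
F → K
K → C
C → J
D → A
G → H
E → B

E, M, G, L, D, I, F, K, C, J, A, H, B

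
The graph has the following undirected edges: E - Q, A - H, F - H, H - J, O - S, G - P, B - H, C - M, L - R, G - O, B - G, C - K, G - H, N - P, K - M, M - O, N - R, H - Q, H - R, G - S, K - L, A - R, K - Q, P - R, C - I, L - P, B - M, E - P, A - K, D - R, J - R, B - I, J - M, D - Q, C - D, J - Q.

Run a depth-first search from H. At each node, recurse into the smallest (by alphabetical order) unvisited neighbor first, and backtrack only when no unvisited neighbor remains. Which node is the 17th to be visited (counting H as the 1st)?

O

Visit H
H → A
A → K
K → C
C → D
D → Q
Q → E
E → P
P → G
G → B
B → I
B → M
M → J
J → R
R → L
R → N
M → O
O → S
H → F

Visit order: H, A, K, C, D, Q, E, P, G, B, I, M, J, R, L, N, O, S, F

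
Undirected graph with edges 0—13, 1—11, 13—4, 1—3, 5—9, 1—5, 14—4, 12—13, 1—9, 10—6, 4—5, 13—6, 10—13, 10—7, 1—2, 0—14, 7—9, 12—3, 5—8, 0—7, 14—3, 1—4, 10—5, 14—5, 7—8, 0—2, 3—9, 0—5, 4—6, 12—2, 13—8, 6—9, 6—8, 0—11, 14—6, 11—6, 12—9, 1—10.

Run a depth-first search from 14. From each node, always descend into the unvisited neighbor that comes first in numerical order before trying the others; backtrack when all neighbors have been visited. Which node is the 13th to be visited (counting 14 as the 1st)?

13

Visit 14
14 → 0
0 → 2
2 → 1
1 → 3
3 → 9
9 → 5
5 → 4
4 → 6
6 → 8
8 → 7
7 → 10
10 → 13
13 → 12
6 → 11

Visit order: 14, 0, 2, 1, 3, 9, 5, 4, 6, 8, 7, 10, 13, 12, 11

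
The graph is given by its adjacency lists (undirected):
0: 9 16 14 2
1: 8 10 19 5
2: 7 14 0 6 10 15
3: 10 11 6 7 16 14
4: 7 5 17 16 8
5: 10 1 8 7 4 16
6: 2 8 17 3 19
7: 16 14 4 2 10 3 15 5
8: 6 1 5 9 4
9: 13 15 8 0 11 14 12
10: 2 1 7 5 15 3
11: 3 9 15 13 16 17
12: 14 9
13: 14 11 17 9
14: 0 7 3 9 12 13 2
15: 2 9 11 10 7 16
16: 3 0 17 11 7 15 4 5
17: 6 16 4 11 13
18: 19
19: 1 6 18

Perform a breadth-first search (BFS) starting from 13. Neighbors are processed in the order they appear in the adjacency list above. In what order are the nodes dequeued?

13 14 11 17 9 0 7 3 12 2 15 16 6 4 8 10 5 19 1 18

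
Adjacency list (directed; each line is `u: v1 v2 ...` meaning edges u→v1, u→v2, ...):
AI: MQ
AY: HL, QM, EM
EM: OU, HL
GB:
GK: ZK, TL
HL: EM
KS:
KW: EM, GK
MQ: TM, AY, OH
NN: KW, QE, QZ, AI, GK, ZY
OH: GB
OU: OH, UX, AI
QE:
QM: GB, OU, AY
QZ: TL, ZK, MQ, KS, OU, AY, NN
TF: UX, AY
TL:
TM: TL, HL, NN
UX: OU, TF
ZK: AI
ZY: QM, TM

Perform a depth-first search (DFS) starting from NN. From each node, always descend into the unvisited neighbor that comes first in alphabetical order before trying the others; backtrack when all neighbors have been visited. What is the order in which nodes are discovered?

Visit NN
NN → AI
AI → MQ
MQ → AY
AY → EM
EM → HL
EM → OU
OU → OH
OH → GB
OU → UX
UX → TF
AY → QM
MQ → TM
TM → TL
NN → GK
GK → ZK
NN → KW
NN → QE
NN → QZ
QZ → KS
NN → ZY

NN, AI, MQ, AY, EM, HL, OU, OH, GB, UX, TF, QM, TM, TL, GK, ZK, KW, QE, QZ, KS, ZY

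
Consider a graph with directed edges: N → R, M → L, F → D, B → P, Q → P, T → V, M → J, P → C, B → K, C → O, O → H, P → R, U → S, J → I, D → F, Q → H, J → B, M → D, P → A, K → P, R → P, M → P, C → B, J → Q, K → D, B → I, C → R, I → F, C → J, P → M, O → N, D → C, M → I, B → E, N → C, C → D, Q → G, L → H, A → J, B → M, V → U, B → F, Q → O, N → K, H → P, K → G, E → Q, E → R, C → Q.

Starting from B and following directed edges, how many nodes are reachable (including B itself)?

18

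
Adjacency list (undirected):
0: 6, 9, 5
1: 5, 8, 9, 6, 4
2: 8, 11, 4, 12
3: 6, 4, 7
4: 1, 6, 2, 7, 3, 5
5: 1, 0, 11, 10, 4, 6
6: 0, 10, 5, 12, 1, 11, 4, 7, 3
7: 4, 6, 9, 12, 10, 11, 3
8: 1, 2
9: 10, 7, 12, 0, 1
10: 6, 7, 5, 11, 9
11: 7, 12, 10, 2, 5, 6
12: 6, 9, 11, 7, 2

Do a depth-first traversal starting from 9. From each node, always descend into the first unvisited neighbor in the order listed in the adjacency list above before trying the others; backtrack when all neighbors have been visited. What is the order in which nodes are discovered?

Visit 9
9 → 10
10 → 6
6 → 0
0 → 5
5 → 1
1 → 8
8 → 2
2 → 11
11 → 7
7 → 4
4 → 3
7 → 12

9, 10, 6, 0, 5, 1, 8, 2, 11, 7, 4, 3, 12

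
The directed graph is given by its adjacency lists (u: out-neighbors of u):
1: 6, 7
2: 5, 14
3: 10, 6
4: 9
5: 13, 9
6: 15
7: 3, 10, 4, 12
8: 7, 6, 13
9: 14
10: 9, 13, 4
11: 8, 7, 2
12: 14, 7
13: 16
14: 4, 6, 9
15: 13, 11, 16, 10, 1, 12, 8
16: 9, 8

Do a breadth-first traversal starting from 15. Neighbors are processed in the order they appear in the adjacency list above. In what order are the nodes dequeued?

15 → 13 → 11 → 16 → 10 → 1 → 12 → 8 → 7 → 2 → 9 → 4 → 6 → 14 → 3 → 5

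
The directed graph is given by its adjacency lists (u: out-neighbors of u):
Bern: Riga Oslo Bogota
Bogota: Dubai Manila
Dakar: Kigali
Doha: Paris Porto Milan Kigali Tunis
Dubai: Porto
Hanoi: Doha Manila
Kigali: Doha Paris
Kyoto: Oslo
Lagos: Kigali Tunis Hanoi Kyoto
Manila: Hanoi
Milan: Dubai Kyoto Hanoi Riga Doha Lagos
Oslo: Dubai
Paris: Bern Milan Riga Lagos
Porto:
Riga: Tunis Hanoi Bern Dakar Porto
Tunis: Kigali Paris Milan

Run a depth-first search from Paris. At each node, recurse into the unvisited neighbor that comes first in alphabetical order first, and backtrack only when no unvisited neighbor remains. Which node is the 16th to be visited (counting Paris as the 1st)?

Dakar

Visit Paris
Paris → Bern
Bern → Bogota
Bogota → Dubai
Dubai → Porto
Bogota → Manila
Manila → Hanoi
Hanoi → Doha
Doha → Kigali
Doha → Milan
Milan → Kyoto
Kyoto → Oslo
Milan → Lagos
Lagos → Tunis
Milan → Riga
Riga → Dakar

Visit order: Paris, Bern, Bogota, Dubai, Porto, Manila, Hanoi, Doha, Kigali, Milan, Kyoto, Oslo, Lagos, Tunis, Riga, Dakar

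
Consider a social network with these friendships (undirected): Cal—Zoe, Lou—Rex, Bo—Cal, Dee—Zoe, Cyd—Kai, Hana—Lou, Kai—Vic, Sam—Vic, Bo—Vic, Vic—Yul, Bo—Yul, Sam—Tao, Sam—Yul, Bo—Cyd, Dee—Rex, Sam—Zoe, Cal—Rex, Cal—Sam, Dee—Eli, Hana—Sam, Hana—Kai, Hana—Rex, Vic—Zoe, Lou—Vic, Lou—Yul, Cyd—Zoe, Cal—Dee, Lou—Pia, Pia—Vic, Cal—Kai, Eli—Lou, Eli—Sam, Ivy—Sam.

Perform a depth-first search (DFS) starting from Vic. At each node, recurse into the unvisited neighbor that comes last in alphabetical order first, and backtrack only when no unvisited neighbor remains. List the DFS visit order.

Visit Vic
Vic → Zoe
Zoe → Sam
Sam → Yul
Yul → Lou
Lou → Rex
Rex → Hana
Hana → Kai
Kai → Cyd
Cyd → Bo
Bo → Cal
Cal → Dee
Dee → Eli
Lou → Pia
Sam → Tao
Sam → Ivy

Vic -> Zoe -> Sam -> Yul -> Lou -> Rex -> Hana -> Kai -> Cyd -> Bo -> Cal -> Dee -> Eli -> Pia -> Tao -> Ivy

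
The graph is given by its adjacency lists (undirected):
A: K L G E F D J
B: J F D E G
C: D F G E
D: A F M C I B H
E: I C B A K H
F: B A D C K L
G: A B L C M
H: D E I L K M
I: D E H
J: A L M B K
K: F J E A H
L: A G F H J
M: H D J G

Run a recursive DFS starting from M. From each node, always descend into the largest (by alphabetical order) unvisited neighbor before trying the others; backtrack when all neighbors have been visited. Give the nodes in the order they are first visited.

M → J → L → H → K → F → D → I → E → C → G → B → A

Visit M
M → J
J → L
L → H
H → K
K → F
F → D
D → I
I → E
E → C
C → G
G → B
G → A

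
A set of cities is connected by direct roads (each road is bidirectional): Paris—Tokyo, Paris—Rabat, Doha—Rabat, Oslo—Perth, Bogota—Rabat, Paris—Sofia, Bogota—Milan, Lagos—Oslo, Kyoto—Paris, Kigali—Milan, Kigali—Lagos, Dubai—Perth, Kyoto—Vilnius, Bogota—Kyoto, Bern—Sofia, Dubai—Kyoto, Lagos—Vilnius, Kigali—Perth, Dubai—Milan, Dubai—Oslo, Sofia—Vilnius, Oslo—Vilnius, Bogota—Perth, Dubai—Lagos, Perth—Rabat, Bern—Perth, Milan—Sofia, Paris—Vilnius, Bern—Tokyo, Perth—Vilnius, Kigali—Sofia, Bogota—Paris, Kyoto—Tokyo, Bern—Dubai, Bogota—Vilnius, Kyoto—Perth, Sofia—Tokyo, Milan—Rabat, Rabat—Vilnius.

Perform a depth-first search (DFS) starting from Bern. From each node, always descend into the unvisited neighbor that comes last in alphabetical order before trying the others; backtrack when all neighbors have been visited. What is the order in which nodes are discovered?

Visit Bern
Bern → Tokyo
Tokyo → Sofia
Sofia → Vilnius
Vilnius → Rabat
Rabat → Perth
Perth → Oslo
Oslo → Lagos
Lagos → Kigali
Kigali → Milan
Milan → Dubai
Dubai → Kyoto
Kyoto → Paris
Paris → Bogota
Rabat → Doha

Bern Tokyo Sofia Vilnius Rabat Perth Oslo Lagos Kigali Milan Dubai Kyoto Paris Bogota Doha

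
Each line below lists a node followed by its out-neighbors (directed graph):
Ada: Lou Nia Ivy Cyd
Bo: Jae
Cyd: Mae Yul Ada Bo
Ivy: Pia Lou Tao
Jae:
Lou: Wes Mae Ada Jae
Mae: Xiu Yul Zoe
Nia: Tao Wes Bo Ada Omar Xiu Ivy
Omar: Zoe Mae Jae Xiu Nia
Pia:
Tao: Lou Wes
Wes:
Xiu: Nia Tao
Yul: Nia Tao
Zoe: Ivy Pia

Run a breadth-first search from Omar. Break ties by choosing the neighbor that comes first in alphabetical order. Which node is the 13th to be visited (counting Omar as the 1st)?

Pia

Visit Omar; enqueue Jae, Mae, Nia, Xiu, Zoe → queue [Jae, Mae, Nia, Xiu, Zoe]
Visit Jae → queue [Mae, Nia, Xiu, Zoe]
Visit Mae; enqueue Yul → queue [Nia, Xiu, Zoe, Yul]
Visit Nia; enqueue Ada, Bo, Ivy, Tao, Wes → queue [Xiu, Zoe, Yul, Ada, Bo, Ivy, Tao, Wes]
Visit Xiu → queue [Zoe, Yul, Ada, Bo, Ivy, Tao, Wes]
Visit Zoe; enqueue Pia → queue [Yul, Ada, Bo, Ivy, Tao, Wes, Pia]
Visit Yul → queue [Ada, Bo, Ivy, Tao, Wes, Pia]
Visit Ada; enqueue Cyd, Lou → queue [Bo, Ivy, Tao, Wes, Pia, Cyd, Lou]
Visit Bo → queue [Ivy, Tao, Wes, Pia, Cyd, Lou]
Visit Ivy → queue [Tao, Wes, Pia, Cyd, Lou]
Visit Tao → queue [Wes, Pia, Cyd, Lou]
Visit Wes → queue [Pia, Cyd, Lou]
Visit Pia → queue [Cyd, Lou]
Visit Cyd → queue [Lou]
Visit Lou → queue []

Visit order: Omar, Jae, Mae, Nia, Xiu, Zoe, Yul, Ada, Bo, Ivy, Tao, Wes, Pia, Cyd, Lou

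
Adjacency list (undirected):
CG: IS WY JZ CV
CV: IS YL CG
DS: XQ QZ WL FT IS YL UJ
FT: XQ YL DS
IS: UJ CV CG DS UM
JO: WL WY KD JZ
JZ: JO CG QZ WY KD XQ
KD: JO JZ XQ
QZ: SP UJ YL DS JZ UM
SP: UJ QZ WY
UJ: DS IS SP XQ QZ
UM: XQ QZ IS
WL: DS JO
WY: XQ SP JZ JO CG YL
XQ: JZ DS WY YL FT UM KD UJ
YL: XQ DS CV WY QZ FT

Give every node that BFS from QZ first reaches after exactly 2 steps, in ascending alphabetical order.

CG, CV, FT, IS, JO, KD, WL, WY, XQ

Level 0: QZ
Level 1: DS, JZ, SP, UJ, UM, YL
Level 2: CG, CV, FT, IS, JO, KD, WL, WY, XQ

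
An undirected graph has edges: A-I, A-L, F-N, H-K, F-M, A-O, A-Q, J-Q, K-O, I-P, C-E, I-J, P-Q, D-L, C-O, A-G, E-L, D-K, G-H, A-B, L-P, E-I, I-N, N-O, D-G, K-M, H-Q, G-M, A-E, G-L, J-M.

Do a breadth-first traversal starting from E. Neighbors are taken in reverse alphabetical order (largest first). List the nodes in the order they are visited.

Visit E; enqueue L, I, C, A → queue [L, I, C, A]
Visit L; enqueue P, G, D → queue [I, C, A, P, G, D]
Visit I; enqueue N, J → queue [C, A, P, G, D, N, J]
Visit C; enqueue O → queue [A, P, G, D, N, J, O]
Visit A; enqueue Q, B → queue [P, G, D, N, J, O, Q, B]
Visit P → queue [G, D, N, J, O, Q, B]
Visit G; enqueue M, H → queue [D, N, J, O, Q, B, M, H]
Visit D; enqueue K → queue [N, J, O, Q, B, M, H, K]
Visit N; enqueue F → queue [J, O, Q, B, M, H, K, F]
Visit J → queue [O, Q, B, M, H, K, F]
Visit O → queue [Q, B, M, H, K, F]
Visit Q → queue [B, M, H, K, F]
Visit B → queue [M, H, K, F]
Visit M → queue [H, K, F]
Visit H → queue [K, F]
Visit K → queue [F]
Visit F → queue []

E L I C A P G D N J O Q B M H K F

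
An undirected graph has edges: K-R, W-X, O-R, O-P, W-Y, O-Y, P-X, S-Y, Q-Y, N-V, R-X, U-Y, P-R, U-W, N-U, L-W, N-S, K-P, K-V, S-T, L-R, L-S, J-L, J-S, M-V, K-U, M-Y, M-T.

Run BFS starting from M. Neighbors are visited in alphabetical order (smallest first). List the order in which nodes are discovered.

M, T, V, Y, S, K, N, O, Q, U, W, J, L, P, R, X

Visit M; enqueue T, V, Y → queue [T, V, Y]
Visit T; enqueue S → queue [V, Y, S]
Visit V; enqueue K, N → queue [Y, S, K, N]
Visit Y; enqueue O, Q, U, W → queue [S, K, N, O, Q, U, W]
Visit S; enqueue J, L → queue [K, N, O, Q, U, W, J, L]
Visit K; enqueue P, R → queue [N, O, Q, U, W, J, L, P, R]
Visit N → queue [O, Q, U, W, J, L, P, R]
Visit O → queue [Q, U, W, J, L, P, R]
Visit Q → queue [U, W, J, L, P, R]
Visit U → queue [W, J, L, P, R]
Visit W; enqueue X → queue [J, L, P, R, X]
Visit J → queue [L, P, R, X]
Visit L → queue [P, R, X]
Visit P → queue [R, X]
Visit R → queue [X]
Visit X → queue []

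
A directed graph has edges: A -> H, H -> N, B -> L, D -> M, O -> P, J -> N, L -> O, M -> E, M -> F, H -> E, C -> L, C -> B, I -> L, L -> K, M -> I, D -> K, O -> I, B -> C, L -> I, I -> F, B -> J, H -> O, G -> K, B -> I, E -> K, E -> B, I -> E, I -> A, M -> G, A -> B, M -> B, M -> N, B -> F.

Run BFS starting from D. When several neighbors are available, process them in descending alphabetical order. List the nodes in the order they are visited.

D, M, K, N, I, G, F, E, B, L, A, J, C, O, H, P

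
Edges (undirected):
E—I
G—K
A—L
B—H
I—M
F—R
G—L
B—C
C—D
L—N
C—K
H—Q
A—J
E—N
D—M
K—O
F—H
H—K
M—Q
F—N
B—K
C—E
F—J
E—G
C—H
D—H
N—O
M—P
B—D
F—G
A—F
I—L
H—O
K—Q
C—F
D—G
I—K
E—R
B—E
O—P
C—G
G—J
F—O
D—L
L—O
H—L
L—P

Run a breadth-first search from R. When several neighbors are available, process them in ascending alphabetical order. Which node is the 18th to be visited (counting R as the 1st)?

Visit R; enqueue E, F → queue [E, F]
Visit E; enqueue B, C, G, I, N → queue [F, B, C, G, I, N]
Visit F; enqueue A, H, J, O → queue [B, C, G, I, N, A, H, J, O]
Visit B; enqueue D, K → queue [C, G, I, N, A, H, J, O, D, K]
Visit C → queue [G, I, N, A, H, J, O, D, K]
Visit G; enqueue L → queue [I, N, A, H, J, O, D, K, L]
Visit I; enqueue M → queue [N, A, H, J, O, D, K, L, M]
Visit N → queue [A, H, J, O, D, K, L, M]
Visit A → queue [H, J, O, D, K, L, M]
Visit H; enqueue Q → queue [J, O, D, K, L, M, Q]
Visit J → queue [O, D, K, L, M, Q]
Visit O; enqueue P → queue [D, K, L, M, Q, P]
Visit D → queue [K, L, M, Q, P]
Visit K → queue [L, M, Q, P]
Visit L → queue [M, Q, P]
Visit M → queue [Q, P]
Visit Q → queue [P]
Visit P → queue []

Visit order: R, E, F, B, C, G, I, N, A, H, J, O, D, K, L, M, Q, P

P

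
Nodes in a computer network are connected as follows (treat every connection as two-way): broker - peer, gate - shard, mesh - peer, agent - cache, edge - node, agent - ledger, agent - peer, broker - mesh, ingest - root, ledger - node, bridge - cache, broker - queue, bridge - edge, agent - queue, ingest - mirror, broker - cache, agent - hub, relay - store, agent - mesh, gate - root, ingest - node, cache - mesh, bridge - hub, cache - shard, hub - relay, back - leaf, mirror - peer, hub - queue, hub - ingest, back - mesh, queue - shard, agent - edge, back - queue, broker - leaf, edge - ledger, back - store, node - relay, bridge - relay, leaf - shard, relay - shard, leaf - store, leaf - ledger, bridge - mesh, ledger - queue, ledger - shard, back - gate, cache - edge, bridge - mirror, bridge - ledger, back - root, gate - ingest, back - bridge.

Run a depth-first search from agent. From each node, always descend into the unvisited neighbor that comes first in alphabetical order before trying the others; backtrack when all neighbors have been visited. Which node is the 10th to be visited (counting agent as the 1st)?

leaf

Visit agent
agent → cache
cache → bridge
bridge → back
back → gate
gate → ingest
ingest → hub
hub → queue
queue → broker
broker → leaf
leaf → ledger
ledger → edge
edge → node
node → relay
relay → shard
relay → store
broker → mesh
mesh → peer
peer → mirror
ingest → root

Visit order: agent, cache, bridge, back, gate, ingest, hub, queue, broker, leaf, ledger, edge, node, relay, shard, store, mesh, peer, mirror, root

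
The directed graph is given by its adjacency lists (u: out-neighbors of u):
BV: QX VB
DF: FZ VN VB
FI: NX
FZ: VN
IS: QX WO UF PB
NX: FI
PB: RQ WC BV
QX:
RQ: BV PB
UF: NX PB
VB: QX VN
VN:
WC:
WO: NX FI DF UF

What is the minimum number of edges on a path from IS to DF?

Level 0: IS
Level 1: PB, QX, UF, WO
Level 2: BV, DF, FI, NX, RQ, WC
Level 3: FZ, VB, VN
DF first appears at level 2.

2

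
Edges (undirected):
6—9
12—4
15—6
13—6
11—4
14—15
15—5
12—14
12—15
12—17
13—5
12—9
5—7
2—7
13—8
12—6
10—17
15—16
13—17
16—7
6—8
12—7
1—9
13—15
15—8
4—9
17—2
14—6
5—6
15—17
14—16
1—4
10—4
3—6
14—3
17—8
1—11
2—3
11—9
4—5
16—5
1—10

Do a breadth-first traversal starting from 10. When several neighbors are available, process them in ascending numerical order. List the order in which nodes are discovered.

Visit 10; enqueue 1, 4, 17 → queue [1, 4, 17]
Visit 1; enqueue 9, 11 → queue [4, 17, 9, 11]
Visit 4; enqueue 5, 12 → queue [17, 9, 11, 5, 12]
Visit 17; enqueue 2, 8, 13, 15 → queue [9, 11, 5, 12, 2, 8, 13, 15]
Visit 9; enqueue 6 → queue [11, 5, 12, 2, 8, 13, 15, 6]
Visit 11 → queue [5, 12, 2, 8, 13, 15, 6]
Visit 5; enqueue 7, 16 → queue [12, 2, 8, 13, 15, 6, 7, 16]
Visit 12; enqueue 14 → queue [2, 8, 13, 15, 6, 7, 16, 14]
Visit 2; enqueue 3 → queue [8, 13, 15, 6, 7, 16, 14, 3]
Visit 8 → queue [13, 15, 6, 7, 16, 14, 3]
Visit 13 → queue [15, 6, 7, 16, 14, 3]
Visit 15 → queue [6, 7, 16, 14, 3]
Visit 6 → queue [7, 16, 14, 3]
Visit 7 → queue [16, 14, 3]
Visit 16 → queue [14, 3]
Visit 14 → queue [3]
Visit 3 → queue []

10 1 4 17 9 11 5 12 2 8 13 15 6 7 16 14 3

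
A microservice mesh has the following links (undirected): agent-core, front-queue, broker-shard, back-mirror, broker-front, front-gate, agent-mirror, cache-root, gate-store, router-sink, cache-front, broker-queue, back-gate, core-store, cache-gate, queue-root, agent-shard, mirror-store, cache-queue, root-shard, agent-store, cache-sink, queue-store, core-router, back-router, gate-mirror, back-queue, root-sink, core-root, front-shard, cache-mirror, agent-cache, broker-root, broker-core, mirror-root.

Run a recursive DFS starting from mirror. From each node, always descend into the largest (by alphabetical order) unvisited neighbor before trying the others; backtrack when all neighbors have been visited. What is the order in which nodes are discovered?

Visit mirror
mirror → store
store → queue
queue → root
root → sink
sink → router
router → core
core → broker
broker → shard
shard → front
front → gate
gate → cache
cache → agent
gate → back

mirror, store, queue, root, sink, router, core, broker, shard, front, gate, cache, agent, back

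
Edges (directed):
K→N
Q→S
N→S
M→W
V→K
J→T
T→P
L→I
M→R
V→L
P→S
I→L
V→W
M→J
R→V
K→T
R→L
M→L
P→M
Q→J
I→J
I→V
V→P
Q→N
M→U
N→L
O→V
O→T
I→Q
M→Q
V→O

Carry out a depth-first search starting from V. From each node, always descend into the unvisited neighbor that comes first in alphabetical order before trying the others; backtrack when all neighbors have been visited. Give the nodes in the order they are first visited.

Visit V
V → K
K → N
N → L
L → I
I → J
J → T
T → P
P → M
M → Q
Q → S
M → R
M → U
M → W
V → O

V, K, N, L, I, J, T, P, M, Q, S, R, U, W, O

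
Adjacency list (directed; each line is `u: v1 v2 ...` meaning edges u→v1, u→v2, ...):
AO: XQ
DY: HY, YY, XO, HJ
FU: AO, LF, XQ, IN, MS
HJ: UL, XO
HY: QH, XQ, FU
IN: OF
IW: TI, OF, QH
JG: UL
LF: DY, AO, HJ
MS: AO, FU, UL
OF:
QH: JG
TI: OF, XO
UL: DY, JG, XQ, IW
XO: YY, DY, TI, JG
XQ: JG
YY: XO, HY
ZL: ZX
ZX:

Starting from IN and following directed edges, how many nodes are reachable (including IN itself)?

2

BFS from IN visits: IN, OF
Reachable nodes: 2 of 19 total.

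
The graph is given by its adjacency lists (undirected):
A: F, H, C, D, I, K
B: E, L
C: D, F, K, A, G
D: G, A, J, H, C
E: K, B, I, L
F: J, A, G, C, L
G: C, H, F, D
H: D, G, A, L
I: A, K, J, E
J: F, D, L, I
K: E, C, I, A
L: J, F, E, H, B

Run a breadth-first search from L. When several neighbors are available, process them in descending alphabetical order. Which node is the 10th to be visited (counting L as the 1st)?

A

Visit L; enqueue J, H, F, E, B → queue [J, H, F, E, B]
Visit J; enqueue I, D → queue [H, F, E, B, I, D]
Visit H; enqueue G, A → queue [F, E, B, I, D, G, A]
Visit F; enqueue C → queue [E, B, I, D, G, A, C]
Visit E; enqueue K → queue [B, I, D, G, A, C, K]
Visit B → queue [I, D, G, A, C, K]
Visit I → queue [D, G, A, C, K]
Visit D → queue [G, A, C, K]
Visit G → queue [A, C, K]
Visit A → queue [C, K]
Visit C → queue [K]
Visit K → queue []

Visit order: L, J, H, F, E, B, I, D, G, A, C, K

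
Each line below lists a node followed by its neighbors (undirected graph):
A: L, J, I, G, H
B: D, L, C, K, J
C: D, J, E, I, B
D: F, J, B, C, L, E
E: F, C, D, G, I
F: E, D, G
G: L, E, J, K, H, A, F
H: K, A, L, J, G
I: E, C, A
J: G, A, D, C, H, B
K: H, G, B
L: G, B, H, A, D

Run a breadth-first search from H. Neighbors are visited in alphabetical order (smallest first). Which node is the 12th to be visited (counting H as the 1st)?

Visit H; enqueue A, G, J, K, L → queue [A, G, J, K, L]
Visit A; enqueue I → queue [G, J, K, L, I]
Visit G; enqueue E, F → queue [J, K, L, I, E, F]
Visit J; enqueue B, C, D → queue [K, L, I, E, F, B, C, D]
Visit K → queue [L, I, E, F, B, C, D]
Visit L → queue [I, E, F, B, C, D]
Visit I → queue [E, F, B, C, D]
Visit E → queue [F, B, C, D]
Visit F → queue [B, C, D]
Visit B → queue [C, D]
Visit C → queue [D]
Visit D → queue []

Visit order: H, A, G, J, K, L, I, E, F, B, C, D

D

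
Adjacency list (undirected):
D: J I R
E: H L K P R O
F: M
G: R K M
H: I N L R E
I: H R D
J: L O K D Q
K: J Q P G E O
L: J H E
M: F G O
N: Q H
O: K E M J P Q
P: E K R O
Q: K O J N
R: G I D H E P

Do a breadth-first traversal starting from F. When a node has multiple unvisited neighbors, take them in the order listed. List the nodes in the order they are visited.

F, M, G, O, R, K, E, J, P, Q, I, D, H, L, N

Visit F; enqueue M → queue [M]
Visit M; enqueue G, O → queue [G, O]
Visit G; enqueue R, K → queue [O, R, K]
Visit O; enqueue E, J, P, Q → queue [R, K, E, J, P, Q]
Visit R; enqueue I, D, H → queue [K, E, J, P, Q, I, D, H]
Visit K → queue [E, J, P, Q, I, D, H]
Visit E; enqueue L → queue [J, P, Q, I, D, H, L]
Visit J → queue [P, Q, I, D, H, L]
Visit P → queue [Q, I, D, H, L]
Visit Q; enqueue N → queue [I, D, H, L, N]
Visit I → queue [D, H, L, N]
Visit D → queue [H, L, N]
Visit H → queue [L, N]
Visit L → queue [N]
Visit N → queue []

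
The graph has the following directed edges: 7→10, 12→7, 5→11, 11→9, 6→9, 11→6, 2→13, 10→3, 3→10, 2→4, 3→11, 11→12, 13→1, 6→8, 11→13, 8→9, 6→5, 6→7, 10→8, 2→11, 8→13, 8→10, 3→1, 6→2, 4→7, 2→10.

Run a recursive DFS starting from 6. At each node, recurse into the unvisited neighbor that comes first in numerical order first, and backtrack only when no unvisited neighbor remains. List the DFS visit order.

6, 2, 4, 7, 10, 3, 1, 11, 9, 12, 13, 8, 5

Visit 6
6 → 2
2 → 4
4 → 7
7 → 10
10 → 3
3 → 1
3 → 11
11 → 9
11 → 12
11 → 13
10 → 8
6 → 5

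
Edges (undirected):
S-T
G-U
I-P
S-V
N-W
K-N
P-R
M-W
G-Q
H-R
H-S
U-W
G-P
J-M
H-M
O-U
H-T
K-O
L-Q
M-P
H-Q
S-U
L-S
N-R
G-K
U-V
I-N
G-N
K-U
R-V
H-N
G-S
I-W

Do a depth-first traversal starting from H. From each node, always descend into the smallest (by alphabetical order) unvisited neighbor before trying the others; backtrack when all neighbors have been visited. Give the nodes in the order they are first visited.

Visit H
H → M
M → J
M → P
P → G
G → K
K → N
N → I
I → W
W → U
U → O
U → S
S → L
L → Q
S → T
S → V
V → R

H, M, J, P, G, K, N, I, W, U, O, S, L, Q, T, V, R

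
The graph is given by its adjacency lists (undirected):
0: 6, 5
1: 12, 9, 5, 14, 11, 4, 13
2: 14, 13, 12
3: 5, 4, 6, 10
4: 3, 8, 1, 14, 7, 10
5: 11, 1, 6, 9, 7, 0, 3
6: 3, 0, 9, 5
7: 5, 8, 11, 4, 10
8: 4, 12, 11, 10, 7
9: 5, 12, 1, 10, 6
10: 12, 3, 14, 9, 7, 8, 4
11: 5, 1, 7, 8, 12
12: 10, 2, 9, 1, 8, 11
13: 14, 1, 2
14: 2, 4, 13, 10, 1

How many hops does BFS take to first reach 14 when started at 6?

Level 0: 6
Level 1: 0, 3, 5, 9
Level 2: 1, 4, 7, 10, 11, 12
Level 3: 2, 8, 13, 14
14 first appears at level 3.

3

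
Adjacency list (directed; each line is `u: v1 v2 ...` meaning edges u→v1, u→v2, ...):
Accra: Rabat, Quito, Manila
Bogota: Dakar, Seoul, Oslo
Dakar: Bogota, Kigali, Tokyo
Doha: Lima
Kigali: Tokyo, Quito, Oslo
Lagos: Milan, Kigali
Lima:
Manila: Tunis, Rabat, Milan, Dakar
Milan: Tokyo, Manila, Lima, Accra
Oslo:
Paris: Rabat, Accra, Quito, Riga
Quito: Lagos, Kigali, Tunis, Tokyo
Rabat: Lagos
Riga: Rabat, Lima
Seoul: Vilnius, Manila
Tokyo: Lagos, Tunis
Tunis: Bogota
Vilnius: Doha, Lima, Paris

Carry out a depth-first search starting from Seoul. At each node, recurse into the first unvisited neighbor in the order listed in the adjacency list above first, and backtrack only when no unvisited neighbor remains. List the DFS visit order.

Seoul, Vilnius, Doha, Lima, Paris, Rabat, Lagos, Milan, Tokyo, Tunis, Bogota, Dakar, Kigali, Quito, Oslo, Manila, Accra, Riga

Visit Seoul
Seoul → Vilnius
Vilnius → Doha
Doha → Lima
Vilnius → Paris
Paris → Rabat
Rabat → Lagos
Lagos → Milan
Milan → Tokyo
Tokyo → Tunis
Tunis → Bogota
Bogota → Dakar
Dakar → Kigali
Kigali → Quito
Kigali → Oslo
Milan → Manila
Milan → Accra
Paris → Riga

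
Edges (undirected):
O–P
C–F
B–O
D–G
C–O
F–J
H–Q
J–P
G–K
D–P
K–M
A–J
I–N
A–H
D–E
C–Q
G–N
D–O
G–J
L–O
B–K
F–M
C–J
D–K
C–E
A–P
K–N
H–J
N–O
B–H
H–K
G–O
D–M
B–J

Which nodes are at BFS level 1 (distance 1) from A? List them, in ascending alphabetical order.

Level 0: A
Level 1: H, J, P
Level 2: B, C, D, F, G, K, O, Q
Level 3: E, L, M, N
Level 4: I

H, J, P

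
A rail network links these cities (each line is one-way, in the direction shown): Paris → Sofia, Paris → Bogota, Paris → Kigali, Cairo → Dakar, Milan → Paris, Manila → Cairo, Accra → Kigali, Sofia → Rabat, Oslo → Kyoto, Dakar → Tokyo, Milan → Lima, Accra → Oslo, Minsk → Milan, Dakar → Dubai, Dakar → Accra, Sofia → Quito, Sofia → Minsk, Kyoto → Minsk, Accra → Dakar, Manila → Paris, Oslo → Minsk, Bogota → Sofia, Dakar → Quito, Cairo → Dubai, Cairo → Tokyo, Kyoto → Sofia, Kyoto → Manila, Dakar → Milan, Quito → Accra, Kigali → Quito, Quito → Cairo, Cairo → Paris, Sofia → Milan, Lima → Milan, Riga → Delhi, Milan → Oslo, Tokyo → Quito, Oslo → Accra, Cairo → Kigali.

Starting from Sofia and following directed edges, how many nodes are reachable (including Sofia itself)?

17

BFS from Sofia visits: Sofia, Rabat, Quito, Minsk, Milan, Cairo, Accra, Paris, Oslo, Lima, Tokyo, Kigali, Dubai, Dakar, Bogota, Kyoto, Manila
Reachable nodes: 17 of 19 total.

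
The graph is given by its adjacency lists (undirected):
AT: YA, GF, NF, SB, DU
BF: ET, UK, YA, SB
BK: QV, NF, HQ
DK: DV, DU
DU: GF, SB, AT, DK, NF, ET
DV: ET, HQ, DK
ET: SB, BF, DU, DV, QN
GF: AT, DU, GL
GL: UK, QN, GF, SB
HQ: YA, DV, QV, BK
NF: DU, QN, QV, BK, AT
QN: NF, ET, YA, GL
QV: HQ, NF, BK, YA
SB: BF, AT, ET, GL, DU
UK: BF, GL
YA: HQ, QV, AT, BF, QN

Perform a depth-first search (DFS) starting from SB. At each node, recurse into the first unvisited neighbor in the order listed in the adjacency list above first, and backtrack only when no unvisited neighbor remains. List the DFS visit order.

Visit SB
SB → BF
BF → ET
ET → DU
DU → GF
GF → AT
AT → YA
YA → HQ
HQ → DV
DV → DK
HQ → QV
QV → NF
NF → QN
QN → GL
GL → UK
NF → BK

SB, BF, ET, DU, GF, AT, YA, HQ, DV, DK, QV, NF, QN, GL, UK, BK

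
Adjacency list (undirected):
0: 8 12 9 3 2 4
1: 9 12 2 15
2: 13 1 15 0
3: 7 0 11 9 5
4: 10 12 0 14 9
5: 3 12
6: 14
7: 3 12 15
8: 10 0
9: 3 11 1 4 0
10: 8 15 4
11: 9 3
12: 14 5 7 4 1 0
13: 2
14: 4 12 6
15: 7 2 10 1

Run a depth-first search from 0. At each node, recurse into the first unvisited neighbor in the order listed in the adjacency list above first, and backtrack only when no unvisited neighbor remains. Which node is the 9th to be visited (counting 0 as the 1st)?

1

Visit 0
0 → 8
8 → 10
10 → 15
15 → 7
7 → 3
3 → 11
11 → 9
9 → 1
1 → 12
12 → 14
14 → 4
14 → 6
12 → 5
1 → 2
2 → 13

Visit order: 0, 8, 10, 15, 7, 3, 11, 9, 1, 12, 14, 4, 6, 5, 2, 13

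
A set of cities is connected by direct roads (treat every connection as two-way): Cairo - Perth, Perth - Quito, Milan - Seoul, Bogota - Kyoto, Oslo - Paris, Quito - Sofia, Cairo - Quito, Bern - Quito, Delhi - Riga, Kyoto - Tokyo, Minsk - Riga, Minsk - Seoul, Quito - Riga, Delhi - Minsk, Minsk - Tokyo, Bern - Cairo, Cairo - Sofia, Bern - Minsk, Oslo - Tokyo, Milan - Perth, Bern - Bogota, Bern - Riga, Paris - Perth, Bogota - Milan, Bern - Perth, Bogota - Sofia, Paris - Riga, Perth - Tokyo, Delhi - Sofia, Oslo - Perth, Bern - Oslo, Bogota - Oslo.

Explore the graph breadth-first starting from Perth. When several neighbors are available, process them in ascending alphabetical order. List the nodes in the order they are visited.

Perth Bern Cairo Milan Oslo Paris Quito Tokyo Bogota Minsk Riga Sofia Seoul Kyoto Delhi

Visit Perth; enqueue Bern, Cairo, Milan, Oslo, Paris, Quito, Tokyo → queue [Bern, Cairo, Milan, Oslo, Paris, Quito, Tokyo]
Visit Bern; enqueue Bogota, Minsk, Riga → queue [Cairo, Milan, Oslo, Paris, Quito, Tokyo, Bogota, Minsk, Riga]
Visit Cairo; enqueue Sofia → queue [Milan, Oslo, Paris, Quito, Tokyo, Bogota, Minsk, Riga, Sofia]
Visit Milan; enqueue Seoul → queue [Oslo, Paris, Quito, Tokyo, Bogota, Minsk, Riga, Sofia, Seoul]
Visit Oslo → queue [Paris, Quito, Tokyo, Bogota, Minsk, Riga, Sofia, Seoul]
Visit Paris → queue [Quito, Tokyo, Bogota, Minsk, Riga, Sofia, Seoul]
Visit Quito → queue [Tokyo, Bogota, Minsk, Riga, Sofia, Seoul]
Visit Tokyo; enqueue Kyoto → queue [Bogota, Minsk, Riga, Sofia, Seoul, Kyoto]
Visit Bogota → queue [Minsk, Riga, Sofia, Seoul, Kyoto]
Visit Minsk; enqueue Delhi → queue [Riga, Sofia, Seoul, Kyoto, Delhi]
Visit Riga → queue [Sofia, Seoul, Kyoto, Delhi]
Visit Sofia → queue [Seoul, Kyoto, Delhi]
Visit Seoul → queue [Kyoto, Delhi]
Visit Kyoto → queue [Delhi]
Visit Delhi → queue []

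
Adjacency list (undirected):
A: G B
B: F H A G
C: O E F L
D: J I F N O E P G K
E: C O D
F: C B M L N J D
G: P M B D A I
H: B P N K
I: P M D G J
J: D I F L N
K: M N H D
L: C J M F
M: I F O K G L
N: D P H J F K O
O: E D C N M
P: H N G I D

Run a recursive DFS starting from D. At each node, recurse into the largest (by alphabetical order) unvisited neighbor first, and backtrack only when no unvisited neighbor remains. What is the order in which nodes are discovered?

Visit D
D → P
P → N
N → O
O → M
M → L
L → J
J → I
I → G
G → B
B → H
H → K
B → F
F → C
C → E
B → A

D -> P -> N -> O -> M -> L -> J -> I -> G -> B -> H -> K -> F -> C -> E -> A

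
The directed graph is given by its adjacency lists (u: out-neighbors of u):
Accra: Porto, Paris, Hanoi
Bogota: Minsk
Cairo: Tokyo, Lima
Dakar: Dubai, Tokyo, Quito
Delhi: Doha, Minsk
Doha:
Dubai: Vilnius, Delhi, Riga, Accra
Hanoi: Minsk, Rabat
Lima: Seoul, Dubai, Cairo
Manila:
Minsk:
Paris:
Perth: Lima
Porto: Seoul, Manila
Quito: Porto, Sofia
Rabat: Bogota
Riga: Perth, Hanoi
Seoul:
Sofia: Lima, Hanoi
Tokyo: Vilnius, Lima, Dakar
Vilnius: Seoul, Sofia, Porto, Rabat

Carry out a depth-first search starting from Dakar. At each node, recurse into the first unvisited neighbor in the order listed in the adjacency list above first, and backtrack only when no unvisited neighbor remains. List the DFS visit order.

Visit Dakar
Dakar → Dubai
Dubai → Vilnius
Vilnius → Seoul
Vilnius → Sofia
Sofia → Lima
Lima → Cairo
Cairo → Tokyo
Sofia → Hanoi
Hanoi → Minsk
Hanoi → Rabat
Rabat → Bogota
Vilnius → Porto
Porto → Manila
Dubai → Delhi
Delhi → Doha
Dubai → Riga
Riga → Perth
Dubai → Accra
Accra → Paris
Dakar → Quito

Dakar Dubai Vilnius Seoul Sofia Lima Cairo Tokyo Hanoi Minsk Rabat Bogota Porto Manila Delhi Doha Riga Perth Accra Paris Quito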